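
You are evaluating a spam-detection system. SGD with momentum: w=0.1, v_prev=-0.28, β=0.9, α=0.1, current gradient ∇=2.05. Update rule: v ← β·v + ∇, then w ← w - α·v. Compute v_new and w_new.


v_new = 0.9·-0.28 + 2.05 = -0.252 + 2.05 = 1.798
w_new = 0.1 - 0.1·1.798 = 0.1 - 0.1798 = -0.0798

v_new=1.798, w_new=-0.0798


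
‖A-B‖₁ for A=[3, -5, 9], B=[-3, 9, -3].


d = |3+ 3| + |-5-9| + |9+ 3|
  = 6 + 14 + 12
  = 32

32


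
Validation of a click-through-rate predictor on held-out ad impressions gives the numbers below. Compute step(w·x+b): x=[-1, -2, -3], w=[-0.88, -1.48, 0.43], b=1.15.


z = (-1)·(-0.88) + (-2)·(-1.48) + (-3)·(0.43) + 1.15
  = 3.7
step(z) = 1 (z≥0)

1


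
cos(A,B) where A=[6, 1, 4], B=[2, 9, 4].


A·B = 6·2 + 1·9 + 4·4 = 37
‖A‖ = √53 = 7.2801, ‖B‖ = √101 = 10.0499
cos = 37/(√53·√101) = 37/√5353 = 0.5057

0.5057


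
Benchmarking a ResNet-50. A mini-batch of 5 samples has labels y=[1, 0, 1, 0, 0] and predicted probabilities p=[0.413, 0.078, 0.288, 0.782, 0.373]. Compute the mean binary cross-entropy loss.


L[0] = -ln(0.413) = 0.8843
L[1] = -ln(1-0.078) = -ln(0.922) = 0.0812
L[2] = -ln(0.288) = 1.2448
L[3] = -ln(1-0.782) = -ln(0.218) = 1.5233
L[4] = -ln(1-0.373) = -ln(0.627) = 0.4668
mean = (0.8843 + 0.0812 + 1.2448 + 1.5233 + 0.4668)/5 = 0.8401

0.8401


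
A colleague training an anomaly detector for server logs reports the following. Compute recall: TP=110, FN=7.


Recall = TP/(TP+FN)
= 110/(110+7)
= 110/117 = 94.02%

94.02%


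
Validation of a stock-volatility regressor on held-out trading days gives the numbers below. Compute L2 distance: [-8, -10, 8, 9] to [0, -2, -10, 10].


d = √((-8-0)² + (-10+ 2)² + (8+ 10)² + (9-10)²)
  = √(64 + 64 + 324 + 1)
  = √453 = 21.2838

21.2838


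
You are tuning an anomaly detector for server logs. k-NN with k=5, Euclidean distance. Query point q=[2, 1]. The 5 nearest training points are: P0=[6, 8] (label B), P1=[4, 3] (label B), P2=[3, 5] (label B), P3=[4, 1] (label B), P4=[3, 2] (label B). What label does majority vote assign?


d(q,P0) = 8.0623  (label B)
d(q,P1) = 2.8284  (label B)
d(q,P2) = 4.1231  (label B)
d(q,P3) = 2.0  (label B)
d(q,P4) = 1.4142  (label B)
Votes: A=0, B=5
Majority → B

B


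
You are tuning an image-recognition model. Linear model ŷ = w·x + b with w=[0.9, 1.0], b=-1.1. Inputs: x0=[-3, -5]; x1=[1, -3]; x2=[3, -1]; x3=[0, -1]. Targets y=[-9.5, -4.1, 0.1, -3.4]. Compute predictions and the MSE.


ŷ0 = (0.9)·(-3) + (1.0)·(-5) - 1.1 = -8.8
ŷ1 = (0.9)·(1) + (1.0)·(-3) - 1.1 = -3.2
ŷ2 = (0.9)·(3) + (1.0)·(-1) - 1.1 = 0.6
ŷ3 = (0.9)·(0) + (1.0)·(-1) - 1.1 = -2.1
errors² = [0.49, 0.81, 0.25, 1.69]
MSE = 3.2400/4 = 0.81

0.81


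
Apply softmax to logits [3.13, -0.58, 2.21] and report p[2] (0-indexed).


Exponentials: e^3.13=22.874, e^-0.58=0.5599, e^2.21=9.1157
Sum = 32.5496
Softmax = [0.7027, 0.0172, 0.2801]
p[2] = 9.1157/32.5496 = 0.2801

0.2801


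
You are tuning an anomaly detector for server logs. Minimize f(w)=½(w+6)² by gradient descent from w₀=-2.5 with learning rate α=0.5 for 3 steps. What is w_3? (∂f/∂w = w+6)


step 1: grad = -2.5+6 = 3.5; w = -2.5 - 0.5·(3.5) = -4.25
step 2: grad = -4.25+6 = 1.75; w = -4.25 - 0.5·(1.75) = -5.125
step 3: grad = -5.125+6 = 0.875; w = -5.125 - 0.5·(0.875) = -5.5625

-5.5625


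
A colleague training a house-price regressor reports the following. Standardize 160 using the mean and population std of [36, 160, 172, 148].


μ = 129, σ = 54.3599
z = (160 - 129)/54.3599 = 0.5703

0.5703


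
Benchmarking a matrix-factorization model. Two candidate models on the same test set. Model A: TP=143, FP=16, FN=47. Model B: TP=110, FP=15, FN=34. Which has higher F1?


Model A: P=143/159=0.8994, R=143/190=0.7526, F1=2PR/(P+R)=2TP/(2TP+FP+FN)=286/349=0.8195
Model B: P=110/125=0.88, R=110/144=0.7639, F1=2PR/(P+R)=2TP/(2TP+FP+FN)=220/269=0.8178
0.8195 > 0.8178 → Model A

Model A


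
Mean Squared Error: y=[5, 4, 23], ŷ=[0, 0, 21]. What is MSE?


Squared errors: (5-0)²=25, (4-0)²=16, (23-21)²=4
Sum = 45
MSE = 45/3 = 15

15


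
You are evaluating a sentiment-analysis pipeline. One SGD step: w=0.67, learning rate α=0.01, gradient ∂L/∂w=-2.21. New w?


w_new = w - α·∇
= 0.67 - 0.01·-2.21
= 0.67 + 0.0221
= 0.6921

0.6921


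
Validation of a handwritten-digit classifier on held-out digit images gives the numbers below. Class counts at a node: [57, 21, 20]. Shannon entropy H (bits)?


Probabilities: [57/98, 21/98, 20/98] ≈ [0.5816, 0.2143, 0.2041]
H = -((57/98)·log₂(57/98) + (21/98)·log₂(21/98) + (20/98)·log₂(20/98))
  = 1.3989 bits

1.3989 bits


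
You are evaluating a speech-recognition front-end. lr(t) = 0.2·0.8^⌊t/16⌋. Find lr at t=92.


n_drops = ⌊92/16⌋ = 5
lr = 0.2·0.8^5 = 0.2·0.32768 = 0.065536

0.065536


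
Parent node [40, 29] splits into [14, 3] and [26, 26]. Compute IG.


Parent = [40, 29], H_parent = 0.9816
H_left = 0.6723 (n=17), H_right = 1 (n=52)
H_children = (17/69)·0.6723 + (52/69)·1 = 0.9193
IG = 0.9816 - 0.9193 = 0.0623

0.0623


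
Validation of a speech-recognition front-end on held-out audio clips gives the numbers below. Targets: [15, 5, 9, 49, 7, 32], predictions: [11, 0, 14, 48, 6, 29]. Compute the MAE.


Absolute errors: |15-11|=4, |5-0|=5, |9-14|=5, |49-48|=1, |7-6|=1, |32-29|=3
Sum = 19
MAE = 19/6 = 19/6

19/6


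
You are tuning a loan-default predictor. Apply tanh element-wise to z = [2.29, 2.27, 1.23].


tanh(2.29) = 0.9797
tanh(2.27) = 0.9789
tanh(1.23) = 0.8426
result = [0.9797, 0.9789, 0.8426]

[0.9797, 0.9789, 0.8426]


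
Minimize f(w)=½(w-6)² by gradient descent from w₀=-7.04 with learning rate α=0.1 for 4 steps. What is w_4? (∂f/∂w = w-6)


step 1: grad = -7.04-6 = -13.04; w = -7.04 - 0.1·(-13.04) = -5.736
step 2: grad = -5.736-6 = -11.736; w = -5.736 - 0.1·(-11.736) = -4.5624
step 3: grad = -4.5624-6 = -10.5624; w = -4.5624 - 0.1·(-10.5624) = -3.50616
step 4: grad = -3.50616-6 = -9.50616; w = -3.50616 - 0.1·(-9.50616) = -2.555544

-2.555544


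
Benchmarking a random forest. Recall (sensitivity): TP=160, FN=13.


Recall = TP/(TP+FN)
= 160/(160+13)
= 160/173 = 92.49%

92.49%


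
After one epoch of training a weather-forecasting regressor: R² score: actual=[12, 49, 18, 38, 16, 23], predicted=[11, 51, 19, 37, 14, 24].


ȳ = 26
SS_res = Σ(y-ŷ)² = 12
SS_tot = Σ(y-ȳ)² = 1042
R² = 1 - SS_res/SS_tot = 1 - 0.0115 = 0.9885

0.9885


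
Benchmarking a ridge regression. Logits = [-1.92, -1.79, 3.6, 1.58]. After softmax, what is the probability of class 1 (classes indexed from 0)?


Exponentials: e^-1.92=0.1466, e^-1.79=0.167, e^3.6=36.5982, e^1.58=4.855
Sum = 41.7668
Softmax = [0.0035, 0.004, 0.8763, 0.1162]
p[1] = 0.167/41.7668 = 0.004

0.004


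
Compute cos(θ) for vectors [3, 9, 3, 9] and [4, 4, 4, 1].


A·B = 3·4 + 9·4 + 3·4 + 9·1 = 69
‖A‖ = √180 = 13.4164, ‖B‖ = √49 = 7
cos = 69/(√180·√49) = 69/√8820 = 0.7347

0.7347


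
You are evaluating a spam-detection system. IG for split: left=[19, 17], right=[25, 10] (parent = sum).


Parent = [44, 27], H_parent = 0.9582
H_left = 0.9978 (n=36), H_right = 0.8631 (n=35)
H_children = (36/71)·0.9978 + (35/71)·0.8631 = 0.9314
IG = 0.9582 - 0.9314 = 0.0268

0.0268


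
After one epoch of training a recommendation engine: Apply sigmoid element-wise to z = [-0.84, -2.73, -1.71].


σ(-0.84) = 1/(1+e^0.84) = 0.3015
σ(-2.73) = 1/(1+e^2.73) = 0.0612
σ(-1.71) = 1/(1+e^1.71) = 0.1532
result = [0.3015, 0.0612, 0.1532]

[0.3015, 0.0612, 0.1532]


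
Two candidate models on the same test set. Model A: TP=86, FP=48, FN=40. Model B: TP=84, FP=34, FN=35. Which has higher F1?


Model A: P=86/134=0.6418, R=86/126=0.6825, F1=2PR/(P+R)=2TP/(2TP+FP+FN)=172/260=0.6615
Model B: P=84/118=0.7119, R=84/119=0.7059, F1=2PR/(P+R)=2TP/(2TP+FP+FN)=168/237=0.7089
0.6615 < 0.7089 → Model B

Model B


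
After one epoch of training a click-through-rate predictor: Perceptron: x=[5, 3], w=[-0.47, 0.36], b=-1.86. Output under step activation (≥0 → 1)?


z = (5)·(-0.47) + (3)·(0.36) - 1.86
  = -3.13
step(z) = 0 (z<0)

0


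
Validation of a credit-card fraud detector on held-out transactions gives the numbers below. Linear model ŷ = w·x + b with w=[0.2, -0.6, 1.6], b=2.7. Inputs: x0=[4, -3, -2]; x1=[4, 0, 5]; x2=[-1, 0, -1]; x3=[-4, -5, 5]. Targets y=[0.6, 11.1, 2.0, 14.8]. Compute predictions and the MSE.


ŷ0 = (0.2)·(4) + (-0.6)·(-3) + (1.6)·(-2) + 2.7 = 2.1
ŷ1 = (0.2)·(4) + (-0.6)·(0) + (1.6)·(5) + 2.7 = 11.5
ŷ2 = (0.2)·(-1) + (-0.6)·(0) + (1.6)·(-1) + 2.7 = 0.9
ŷ3 = (0.2)·(-4) + (-0.6)·(-5) + (1.6)·(5) + 2.7 = 12.9
errors² = [2.25, 0.16, 1.21, 3.61]
MSE = 7.2300/4 = 1.8075

1.8075


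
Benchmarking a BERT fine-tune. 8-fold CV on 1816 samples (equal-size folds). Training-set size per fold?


Fold size = 1816/8 = 227
Training per fold = 1816 - 227 = 1589

1589


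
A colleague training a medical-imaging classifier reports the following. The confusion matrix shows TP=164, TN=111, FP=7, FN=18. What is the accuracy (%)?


Accuracy = (TP+TN)/(TP+TN+FP+FN)
= (164+111)/(300)
= 275/300 = 91.67%

91.67%


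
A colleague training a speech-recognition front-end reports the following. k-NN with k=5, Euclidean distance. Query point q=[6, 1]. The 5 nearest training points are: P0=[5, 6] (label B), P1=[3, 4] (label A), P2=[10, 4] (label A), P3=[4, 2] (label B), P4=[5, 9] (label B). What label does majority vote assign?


d(q,P0) = 5.099  (label B)
d(q,P1) = 4.2426  (label A)
d(q,P2) = 5.0  (label A)
d(q,P3) = 2.2361  (label B)
d(q,P4) = 8.0623  (label B)
Votes: A=2, B=3
Majority → B

B


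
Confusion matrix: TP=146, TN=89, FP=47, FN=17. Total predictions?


Total = TP + TN + FP + FN
= 146 + 89 + 47 + 17
= 299
(Predicted positive: 193, predicted negative: 106)

299


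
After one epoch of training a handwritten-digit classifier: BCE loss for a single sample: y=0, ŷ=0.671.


BCE = -[y·ln(p) + (1-y)·ln(1-p)]
= -0 - 1·ln(1-0.671)
= -ln(0.329) = 1.1117

1.1117


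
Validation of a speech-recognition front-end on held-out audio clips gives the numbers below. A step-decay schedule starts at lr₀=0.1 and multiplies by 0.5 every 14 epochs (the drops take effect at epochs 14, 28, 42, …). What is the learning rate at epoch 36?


n_drops = ⌊36/14⌋ = 2
lr = 0.1·0.5^2 = 0.1·0.25 = 0.025

0.025


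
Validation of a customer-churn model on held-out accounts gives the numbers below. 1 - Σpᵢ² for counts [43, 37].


Probabilities: [43/80, 37/80] ≈ [0.5375, 0.4625]
Σpᵢ² = (1849 + 1369)/80² = 3218/6400
Gini = 1 - Σpᵢ² = 1 - 3218/6400 = 0.4972

0.4972


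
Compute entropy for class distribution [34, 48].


Probabilities: [34/82, 48/82] ≈ [0.4146, 0.5854]
H = -((34/82)·log₂(34/82) + (48/82)·log₂(48/82))
  = 0.9789 bits

0.9789 bits


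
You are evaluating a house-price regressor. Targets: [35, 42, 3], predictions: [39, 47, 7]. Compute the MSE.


Squared errors: (35-39)²=16, (42-47)²=25, (3-7)²=16
Sum = 57
MSE = 57/3 = 19

19


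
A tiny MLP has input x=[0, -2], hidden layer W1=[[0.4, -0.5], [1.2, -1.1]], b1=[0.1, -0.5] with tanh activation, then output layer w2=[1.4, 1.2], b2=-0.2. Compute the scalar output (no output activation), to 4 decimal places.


z1[0] = (0.4)·(0) + (-0.5)·(-2) + 0.1 = 1.1
z1[1] = (1.2)·(0) + (-1.1)·(-2) - 0.5 = 1.7
h = tanh(z1) = [0.8005, 0.9354]
output = (1.4)·(0.8005) + (1.2)·(0.9354) - 0.2 = 2.0432

2.0432


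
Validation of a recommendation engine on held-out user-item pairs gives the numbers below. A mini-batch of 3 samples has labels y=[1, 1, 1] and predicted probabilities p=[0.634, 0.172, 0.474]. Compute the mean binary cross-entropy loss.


L[0] = -ln(0.634) = 0.4557
L[1] = -ln(0.172) = 1.7603
L[2] = -ln(0.474) = 0.7465
mean = (0.4557 + 1.7603 + 0.7465)/3 = 0.9875

0.9875


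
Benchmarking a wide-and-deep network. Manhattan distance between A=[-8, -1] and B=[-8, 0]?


d = |-8+ 8| + |-1-0|
  = 0 + 1
  = 1

1


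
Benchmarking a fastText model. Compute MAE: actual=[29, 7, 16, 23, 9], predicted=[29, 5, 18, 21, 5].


Absolute errors: |29-29|=0, |7-5|=2, |16-18|=2, |23-21|=2, |9-5|=4
Sum = 10
MAE = 10/5 = 2

2


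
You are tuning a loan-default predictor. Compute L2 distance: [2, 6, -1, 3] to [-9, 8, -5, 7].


d = √((2+ 9)² + (6-8)² + (-1+ 5)² + (3-7)²)
  = √(121 + 4 + 16 + 16)
  = √157 = 12.53

12.53


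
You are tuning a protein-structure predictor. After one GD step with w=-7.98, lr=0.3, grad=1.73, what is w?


w_new = w - α·∇
= -7.98 - 0.3·1.73
= -7.98 - 0.519
= -8.499

-8.499


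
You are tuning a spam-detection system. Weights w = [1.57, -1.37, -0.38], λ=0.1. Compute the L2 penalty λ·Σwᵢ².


‖w‖₂² = (1.57)² + (-1.37)² + (-0.38)²
     = 2.4649 + 1.8769 + 0.1444
     = 4.4862
λ·‖w‖₂² = 0.1·4.4862 = 0.44862

0.44862


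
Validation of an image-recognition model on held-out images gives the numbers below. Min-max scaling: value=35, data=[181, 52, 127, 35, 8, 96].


min=8, max=181
(35-8)/(181-8) = 27/173 = 0.1561

0.1561


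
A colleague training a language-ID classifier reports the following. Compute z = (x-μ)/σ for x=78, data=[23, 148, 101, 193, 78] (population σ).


μ = 108.6, σ = 58.3047
z = (78 - 108.6)/58.3047 = -0.5248

-0.5248


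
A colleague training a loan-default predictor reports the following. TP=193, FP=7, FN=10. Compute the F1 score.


Precision = 193/200 = 0.965
Recall = 193/203 = 0.9507
F1 = 2·P·R/(P+R) = 2·TP/(2·TP+FP+FN) = 386/(386+7+10) = 386/403 = 0.9578

0.9578


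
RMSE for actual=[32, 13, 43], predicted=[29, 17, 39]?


MSE = 41/3 = 13.6667
RMSE = √(41/3) = 3.6968

3.6968


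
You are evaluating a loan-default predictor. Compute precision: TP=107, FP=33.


Precision = TP/(TP+FP)
= 107/(107+33)
= 107/140 = 76.43%

76.43%


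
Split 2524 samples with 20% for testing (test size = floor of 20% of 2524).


Test = ⌊2524·20/100⌋ = 504
Train = 2524 - 504 = 2020

Train: 2020, Test: 504


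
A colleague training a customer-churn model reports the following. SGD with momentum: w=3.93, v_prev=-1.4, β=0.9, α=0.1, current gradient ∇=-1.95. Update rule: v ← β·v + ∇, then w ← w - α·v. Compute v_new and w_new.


v_new = 0.9·-1.4 - 1.95 = -1.26 - 1.95 = -3.21
w_new = 3.93 - 0.1·-3.21 = 3.93 + 0.321 = 4.251

v_new=-3.21, w_new=4.251


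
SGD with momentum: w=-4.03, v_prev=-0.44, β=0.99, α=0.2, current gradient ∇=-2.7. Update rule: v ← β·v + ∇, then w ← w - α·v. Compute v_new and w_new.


v_new = 0.99·-0.44 - 2.7 = -0.4356 - 2.7 = -3.1356
w_new = -4.03 - 0.2·-3.1356 = -4.03 + 0.62712 = -3.40288

v_new=-3.1356, w_new=-3.40288


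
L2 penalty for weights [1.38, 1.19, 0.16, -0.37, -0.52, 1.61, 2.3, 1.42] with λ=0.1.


‖w‖₂² = (1.38)² + (1.19)² + (0.16)² + (-0.37)² + (-0.52)² + (1.61)² + (2.3)² + (1.42)²
     = 1.9044 + 1.4161 + 0.0256 + 0.1369 + 0.2704 + 2.5921 + 5.29 + 2.0164
     = 13.6519
λ·‖w‖₂² = 0.1·13.6519 = 1.36519

1.36519


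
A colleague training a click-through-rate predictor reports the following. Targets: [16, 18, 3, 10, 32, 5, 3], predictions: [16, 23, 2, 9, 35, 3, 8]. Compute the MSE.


Squared errors: (16-16)²=0, (18-23)²=25, (3-2)²=1, (10-9)²=1, (32-35)²=9, (5-3)²=4, (3-8)²=25
Sum = 65
MSE = 65/7 = 65/7

65/7


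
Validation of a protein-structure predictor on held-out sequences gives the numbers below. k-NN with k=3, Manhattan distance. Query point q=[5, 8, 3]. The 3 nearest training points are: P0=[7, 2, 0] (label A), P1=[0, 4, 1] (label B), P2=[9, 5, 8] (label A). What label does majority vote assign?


d(q,P0) = 11  (label A)
d(q,P1) = 11  (label B)
d(q,P2) = 12  (label A)
Votes: A=2, B=1
Majority → A

A


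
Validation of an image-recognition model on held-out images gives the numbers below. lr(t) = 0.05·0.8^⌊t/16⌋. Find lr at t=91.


n_drops = ⌊91/16⌋ = 5
lr = 0.05·0.8^5 = 0.05·0.32768 = 0.016384

0.016384


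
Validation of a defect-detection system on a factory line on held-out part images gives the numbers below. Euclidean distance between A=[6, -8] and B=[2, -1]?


d = √((6-2)² + (-8+ 1)²)
  = √(16 + 49)
  = √65 = 8.0623

8.0623


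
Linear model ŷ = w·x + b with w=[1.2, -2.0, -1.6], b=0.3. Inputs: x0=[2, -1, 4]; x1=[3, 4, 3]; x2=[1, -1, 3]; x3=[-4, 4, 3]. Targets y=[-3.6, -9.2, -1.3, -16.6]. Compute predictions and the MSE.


ŷ0 = (1.2)·(2) + (-2.0)·(-1) + (-1.6)·(4) + 0.3 = -1.7
ŷ1 = (1.2)·(3) + (-2.0)·(4) + (-1.6)·(3) + 0.3 = -8.9
ŷ2 = (1.2)·(1) + (-2.0)·(-1) + (-1.6)·(3) + 0.3 = -1.3
ŷ3 = (1.2)·(-4) + (-2.0)·(4) + (-1.6)·(3) + 0.3 = -17.3
errors² = [3.61, 0.09, 0.0, 0.49]
MSE = 4.1900/4 = 1.0475

1.0475


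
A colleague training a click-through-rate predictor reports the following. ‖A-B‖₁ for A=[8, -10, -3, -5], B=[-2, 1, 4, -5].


d = |8+ 2| + |-10-1| + |-3-4| + |-5+ 5|
  = 10 + 11 + 7 + 0
  = 28

28


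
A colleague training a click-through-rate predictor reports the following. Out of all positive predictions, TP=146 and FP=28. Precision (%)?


Precision = TP/(TP+FP)
= 146/(146+28)
= 146/174 = 83.91%

83.91%


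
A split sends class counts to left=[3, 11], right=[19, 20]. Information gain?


Parent = [22, 31], H_parent = 0.9791
H_left = 0.7496 (n=14), H_right = 0.9995 (n=39)
H_children = (14/53)·0.7496 + (39/53)·0.9995 = 0.9335
IG = 0.9791 - 0.9335 = 0.0456

0.0456


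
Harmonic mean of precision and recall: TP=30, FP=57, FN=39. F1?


Precision = 30/87 = 0.3448
Recall = 30/69 = 0.4348
F1 = 2·P·R/(P+R) = 2·TP/(2·TP+FP+FN) = 60/(60+57+39) = 60/156 = 0.3846

0.3846


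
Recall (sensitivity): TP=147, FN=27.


Recall = TP/(TP+FN)
= 147/(147+27)
= 147/174 = 84.48%

84.48%


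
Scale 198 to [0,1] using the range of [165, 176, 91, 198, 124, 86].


min=86, max=198
(198-86)/(198-86) = 112/112 = 1.0

1.0


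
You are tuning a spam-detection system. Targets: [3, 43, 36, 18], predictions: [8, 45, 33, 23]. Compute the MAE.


Absolute errors: |3-8|=5, |43-45|=2, |36-33|=3, |18-23|=5
Sum = 15
MAE = 15/4 = 15/4

15/4


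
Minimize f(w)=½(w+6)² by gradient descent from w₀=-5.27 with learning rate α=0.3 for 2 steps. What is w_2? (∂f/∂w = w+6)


step 1: grad = -5.27+6 = 0.73; w = -5.27 - 0.3·(0.73) = -5.489
step 2: grad = -5.489+6 = 0.511; w = -5.489 - 0.3·(0.511) = -5.6423

-5.6423


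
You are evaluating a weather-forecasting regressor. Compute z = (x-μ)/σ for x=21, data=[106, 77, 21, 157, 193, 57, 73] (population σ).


μ = 97.7143, σ = 55.0914
z = (21 - 97.7143)/55.0914 = -1.3925

-1.3925


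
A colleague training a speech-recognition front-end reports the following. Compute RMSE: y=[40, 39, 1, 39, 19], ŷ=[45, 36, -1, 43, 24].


MSE = 79/5 = 15.8
RMSE = √(79/5) = 3.9749

3.9749


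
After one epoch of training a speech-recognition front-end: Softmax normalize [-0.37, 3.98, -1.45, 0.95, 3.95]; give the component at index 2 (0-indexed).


Exponentials: e^-0.37=0.6907, e^3.98=53.517, e^-1.45=0.2346, e^0.95=2.5857, e^3.95=51.9354
Sum = 108.9634
Softmax = [0.0063, 0.4911, 0.0022, 0.0237, 0.4766]
p[2] = 0.2346/108.9634 = 0.0022

0.0022


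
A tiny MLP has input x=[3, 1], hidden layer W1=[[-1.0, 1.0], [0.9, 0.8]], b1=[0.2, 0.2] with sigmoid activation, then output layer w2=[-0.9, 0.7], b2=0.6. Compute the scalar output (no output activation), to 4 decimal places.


z1[0] = (-1.0)·(3) + (1.0)·(1) + 0.2 = -1.8
z1[1] = (0.9)·(3) + (0.8)·(1) + 0.2 = 3.7
h = sigmoid(z1) = [0.1419, 0.9759]
output = (-0.9)·(0.1419) + (0.7)·(0.9759) + 0.6 = 1.1554

1.1554


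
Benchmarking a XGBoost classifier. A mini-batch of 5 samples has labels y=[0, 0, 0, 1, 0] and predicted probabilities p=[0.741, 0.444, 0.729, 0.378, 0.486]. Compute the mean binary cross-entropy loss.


L[0] = -ln(1-0.741) = -ln(0.259) = 1.3509
L[1] = -ln(1-0.444) = -ln(0.556) = 0.587
L[2] = -ln(1-0.729) = -ln(0.271) = 1.3056
L[3] = -ln(0.378) = 0.9729
L[4] = -ln(1-0.486) = -ln(0.514) = 0.6655
mean = (1.3509 + 0.587 + 1.3056 + 0.9729 + 0.6655)/5 = 0.9764

0.9764


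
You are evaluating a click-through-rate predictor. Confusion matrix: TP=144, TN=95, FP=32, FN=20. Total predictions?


Total = TP + TN + FP + FN
= 144 + 95 + 32 + 20
= 291
(Predicted positive: 176, predicted negative: 115)

291


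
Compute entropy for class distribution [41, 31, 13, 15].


Probabilities: [41/100, 31/100, 13/100, 15/100] ≈ [0.41, 0.31, 0.13, 0.15]
H = -((41/100)·log₂(41/100) + (31/100)·log₂(31/100) + (13/100)·log₂(13/100) + (15/100)·log₂(15/100))
  = 1.8444 bits

1.8444 bits


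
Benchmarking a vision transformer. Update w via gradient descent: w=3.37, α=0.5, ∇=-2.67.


w_new = w - α·∇
= 3.37 - 0.5·-2.67
= 3.37 + 1.335
= 4.705

4.705


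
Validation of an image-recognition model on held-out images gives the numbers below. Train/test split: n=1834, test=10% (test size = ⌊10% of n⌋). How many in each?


Test = ⌊1834·10/100⌋ = 183
Train = 1834 - 183 = 1651

Train: 1651, Test: 183


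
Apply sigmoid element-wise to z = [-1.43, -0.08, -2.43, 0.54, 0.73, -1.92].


σ(-1.43) = 1/(1+e^1.43) = 0.1931
σ(-0.08) = 1/(1+e^0.08) = 0.48
σ(-2.43) = 1/(1+e^2.43) = 0.0809
σ(0.54) = 1/(1+e^-0.54) = 0.6318
σ(0.73) = 1/(1+e^-0.73) = 0.6748
σ(-1.92) = 1/(1+e^1.92) = 0.1279
result = [0.1931, 0.48, 0.0809, 0.6318, 0.6748, 0.1279]

[0.1931, 0.48, 0.0809, 0.6318, 0.6748, 0.1279]


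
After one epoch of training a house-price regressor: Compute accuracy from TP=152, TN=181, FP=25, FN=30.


Accuracy = (TP+TN)/(TP+TN+FP+FN)
= (152+181)/(388)
= 333/388 = 85.82%

85.82%


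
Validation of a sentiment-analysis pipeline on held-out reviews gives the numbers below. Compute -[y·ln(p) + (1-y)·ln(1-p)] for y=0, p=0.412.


BCE = -[y·ln(p) + (1-y)·ln(1-p)]
= -0 - 1·ln(1-0.412)
= -ln(0.588) = 0.531

0.531


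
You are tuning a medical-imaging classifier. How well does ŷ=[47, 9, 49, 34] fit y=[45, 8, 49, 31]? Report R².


ȳ = 33.25
SS_res = Σ(y-ŷ)² = 14
SS_tot = Σ(y-ȳ)² = 1028.75
R² = 1 - SS_res/SS_tot = 1 - 0.0136 = 0.9864

0.9864


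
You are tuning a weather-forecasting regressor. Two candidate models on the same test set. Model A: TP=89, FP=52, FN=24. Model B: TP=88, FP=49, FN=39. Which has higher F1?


Model A: P=89/141=0.6312, R=89/113=0.7876, F1=2PR/(P+R)=2TP/(2TP+FP+FN)=178/254=0.7008
Model B: P=88/137=0.6423, R=88/127=0.6929, F1=2PR/(P+R)=2TP/(2TP+FP+FN)=176/264=0.6667
0.7008 > 0.6667 → Model A

Model A


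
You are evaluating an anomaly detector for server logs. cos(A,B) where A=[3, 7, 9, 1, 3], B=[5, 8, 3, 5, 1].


A·B = 3·5 + 7·8 + 9·3 + 1·5 + 3·1 = 106
‖A‖ = √149 = 12.2066, ‖B‖ = √124 = 11.1355
cos = 106/(√149·√124) = 106/√18476 = 0.7798

0.7798


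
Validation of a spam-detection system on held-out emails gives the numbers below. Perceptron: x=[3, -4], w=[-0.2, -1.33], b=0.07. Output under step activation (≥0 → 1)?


z = (3)·(-0.2) + (-4)·(-1.33) + 0.07
  = 4.79
step(z) = 1 (z≥0)

1


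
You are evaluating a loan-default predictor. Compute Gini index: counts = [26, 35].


Probabilities: [26/61, 35/61] ≈ [0.4262, 0.5738]
Σpᵢ² = (676 + 1225)/61² = 1901/3721
Gini = 1 - Σpᵢ² = 1 - 1901/3721 = 0.4891

0.4891


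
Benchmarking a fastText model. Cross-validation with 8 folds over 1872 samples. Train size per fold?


Fold size = 1872/8 = 234
Training per fold = 1872 - 234 = 1638

1638


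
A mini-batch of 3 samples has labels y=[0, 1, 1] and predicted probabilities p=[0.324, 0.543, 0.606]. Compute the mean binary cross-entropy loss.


L[0] = -ln(1-0.324) = -ln(0.676) = 0.3916
L[1] = -ln(0.543) = 0.6106
L[2] = -ln(0.606) = 0.5009
mean = (0.3916 + 0.6106 + 0.5009)/3 = 0.501

0.501


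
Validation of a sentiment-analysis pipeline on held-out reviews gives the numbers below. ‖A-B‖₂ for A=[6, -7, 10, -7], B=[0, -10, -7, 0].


d = √((6-0)² + (-7+ 10)² + (10+ 7)² + (-7-0)²)
  = √(36 + 9 + 289 + 49)
  = √383 = 19.5704

19.5704


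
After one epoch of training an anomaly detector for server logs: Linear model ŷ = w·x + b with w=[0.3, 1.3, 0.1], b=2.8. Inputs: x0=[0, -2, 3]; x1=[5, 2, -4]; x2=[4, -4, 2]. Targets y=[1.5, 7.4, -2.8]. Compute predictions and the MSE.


ŷ0 = (0.3)·(0) + (1.3)·(-2) + (0.1)·(3) + 2.8 = 0.5
ŷ1 = (0.3)·(5) + (1.3)·(2) + (0.1)·(-4) + 2.8 = 6.5
ŷ2 = (0.3)·(4) + (1.3)·(-4) + (0.1)·(2) + 2.8 = -1.0
errors² = [1.0, 0.81, 3.24]
MSE = 5.0500/3 = 1.6833

1.6833


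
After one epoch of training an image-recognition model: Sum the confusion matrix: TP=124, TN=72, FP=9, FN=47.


Total = TP + TN + FP + FN
= 124 + 72 + 9 + 47
= 252
(Predicted positive: 133, predicted negative: 119)

252


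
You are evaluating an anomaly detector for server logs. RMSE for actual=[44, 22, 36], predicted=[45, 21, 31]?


MSE = 27/3 = 9
RMSE = √(27/3) = 3.0

3.0


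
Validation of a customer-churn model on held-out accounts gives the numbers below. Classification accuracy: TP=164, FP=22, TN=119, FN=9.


Accuracy = (TP+TN)/(TP+TN+FP+FN)
= (164+119)/(314)
= 283/314 = 90.13%

90.13%


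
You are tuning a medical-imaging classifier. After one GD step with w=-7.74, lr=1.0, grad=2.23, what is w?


w_new = w - α·∇
= -7.74 - 1.0·2.23
= -7.74 - 2.23
= -9.97

-9.97


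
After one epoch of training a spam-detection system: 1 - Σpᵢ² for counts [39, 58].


Probabilities: [39/97, 58/97] ≈ [0.4021, 0.5979]
Σpᵢ² = (1521 + 3364)/97² = 4885/9409
Gini = 1 - Σpᵢ² = 1 - 4885/9409 = 0.4808

0.4808


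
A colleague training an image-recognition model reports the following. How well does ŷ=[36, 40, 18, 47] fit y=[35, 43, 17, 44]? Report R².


ȳ = 34.75
SS_res = Σ(y-ŷ)² = 20
SS_tot = Σ(y-ȳ)² = 468.75
R² = 1 - SS_res/SS_tot = 1 - 0.0427 = 0.9573

0.9573


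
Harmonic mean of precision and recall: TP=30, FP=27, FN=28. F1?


Precision = 30/57 = 0.5263
Recall = 30/58 = 0.5172
F1 = 2·P·R/(P+R) = 2·TP/(2·TP+FP+FN) = 60/(60+27+28) = 60/115 = 0.5217

0.5217


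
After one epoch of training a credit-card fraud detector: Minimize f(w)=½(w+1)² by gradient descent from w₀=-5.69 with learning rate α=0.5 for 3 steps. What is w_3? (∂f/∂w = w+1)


step 1: grad = -5.69+1 = -4.69; w = -5.69 - 0.5·(-4.69) = -3.345
step 2: grad = -3.345+1 = -2.345; w = -3.345 - 0.5·(-2.345) = -2.1725
step 3: grad = -2.1725+1 = -1.1725; w = -2.1725 - 0.5·(-1.1725) = -1.58625

-1.58625


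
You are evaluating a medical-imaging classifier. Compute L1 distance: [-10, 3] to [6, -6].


d = |-10-6| + |3+ 6|
  = 16 + 9
  = 25

25


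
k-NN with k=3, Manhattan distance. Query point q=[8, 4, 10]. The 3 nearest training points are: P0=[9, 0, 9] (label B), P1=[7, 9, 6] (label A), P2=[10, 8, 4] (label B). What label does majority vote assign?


d(q,P0) = 6  (label B)
d(q,P1) = 10  (label A)
d(q,P2) = 12  (label B)
Votes: A=1, B=2
Majority → B

B


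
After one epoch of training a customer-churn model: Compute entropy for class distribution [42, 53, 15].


Probabilities: [42/110, 53/110, 15/110] ≈ [0.3818, 0.4818, 0.1364]
H = -((42/110)·log₂(42/110) + (53/110)·log₂(53/110) + (15/110)·log₂(15/110))
  = 1.4299 bits

1.4299 bits


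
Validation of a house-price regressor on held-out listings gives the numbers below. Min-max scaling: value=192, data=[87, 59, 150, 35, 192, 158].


min=35, max=192
(192-35)/(192-35) = 157/157 = 1.0

1.0


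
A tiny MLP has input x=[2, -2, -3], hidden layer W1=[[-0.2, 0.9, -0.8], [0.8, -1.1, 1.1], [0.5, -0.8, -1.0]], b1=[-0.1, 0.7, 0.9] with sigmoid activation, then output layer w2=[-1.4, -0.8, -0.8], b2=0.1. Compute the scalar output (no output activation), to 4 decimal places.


z1[0] = (-0.2)·(2) + (0.9)·(-2) + (-0.8)·(-3) - 0.1 = 0.1
z1[1] = (0.8)·(2) + (-1.1)·(-2) + (1.1)·(-3) + 0.7 = 1.2
z1[2] = (0.5)·(2) + (-0.8)·(-2) + (-1.0)·(-3) + 0.9 = 6.5
h = sigmoid(z1) = [0.525, 0.7685, 0.9985]
output = (-1.4)·(0.525) + (-0.8)·(0.7685) + (-0.8)·(0.9985) + 0.1 = -2.0486

-2.0486


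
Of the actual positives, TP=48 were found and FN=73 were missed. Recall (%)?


Recall = TP/(TP+FN)
= 48/(48+73)
= 48/121 = 39.67%

39.67%


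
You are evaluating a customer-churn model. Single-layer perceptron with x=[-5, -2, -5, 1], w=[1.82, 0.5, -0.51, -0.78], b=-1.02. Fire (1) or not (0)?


z = (-5)·(1.82) + (-2)·(0.5) + (-5)·(-0.51) + (1)·(-0.78) - 1.02
  = -9.35
step(z) = 0 (z<0)

0


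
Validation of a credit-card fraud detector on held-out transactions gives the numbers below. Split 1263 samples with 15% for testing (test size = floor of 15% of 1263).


Test = ⌊1263·15/100⌋ = 189
Train = 1263 - 189 = 1074

Train: 1074, Test: 189


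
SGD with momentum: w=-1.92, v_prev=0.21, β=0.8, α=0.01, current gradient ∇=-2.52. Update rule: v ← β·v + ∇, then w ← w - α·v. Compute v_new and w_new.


v_new = 0.8·0.21 - 2.52 = 0.168 - 2.52 = -2.352
w_new = -1.92 - 0.01·-2.352 = -1.92 + 0.02352 = -1.89648

v_new=-2.352, w_new=-1.89648


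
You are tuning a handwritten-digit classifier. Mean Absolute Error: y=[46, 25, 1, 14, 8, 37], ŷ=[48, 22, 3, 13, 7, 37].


Absolute errors: |46-48|=2, |25-22|=3, |1-3|=2, |14-13|=1, |8-7|=1, |37-37|=0
Sum = 9
MAE = 9/6 = 3/2

3/2


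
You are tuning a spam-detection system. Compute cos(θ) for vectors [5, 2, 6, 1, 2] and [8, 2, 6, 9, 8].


A·B = 5·8 + 2·2 + 6·6 + 1·9 + 2·8 = 105
‖A‖ = √70 = 8.3666, ‖B‖ = √249 = 15.7797
cos = 105/(√70·√249) = 105/√17430 = 0.7953

0.7953


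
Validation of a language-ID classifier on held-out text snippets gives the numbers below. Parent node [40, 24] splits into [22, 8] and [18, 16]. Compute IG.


Parent = [40, 24], H_parent = 0.9544
H_left = 0.8366 (n=30), H_right = 0.9975 (n=34)
H_children = (30/64)·0.8366 + (34/64)·0.9975 = 0.9221
IG = 0.9544 - 0.9221 = 0.0323

0.0323


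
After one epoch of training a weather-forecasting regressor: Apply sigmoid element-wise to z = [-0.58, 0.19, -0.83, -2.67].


σ(-0.58) = 1/(1+e^0.58) = 0.3589
σ(0.19) = 1/(1+e^-0.19) = 0.5474
σ(-0.83) = 1/(1+e^0.83) = 0.3036
σ(-2.67) = 1/(1+e^2.67) = 0.0648
result = [0.3589, 0.5474, 0.3036, 0.0648]

[0.3589, 0.5474, 0.3036, 0.0648]


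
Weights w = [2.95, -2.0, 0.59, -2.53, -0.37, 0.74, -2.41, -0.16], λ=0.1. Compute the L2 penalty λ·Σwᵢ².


‖w‖₂² = (2.95)² + (-2.0)² + (0.59)² + (-2.53)² + (-0.37)² + (0.74)² + (-2.41)² + (-0.16)²
     = 8.7025 + 4 + 0.3481 + 6.4009 + 0.1369 + 0.5476 + 5.8081 + 0.0256
     = 25.9697
λ·‖w‖₂² = 0.1·25.9697 = 2.59697

2.59697


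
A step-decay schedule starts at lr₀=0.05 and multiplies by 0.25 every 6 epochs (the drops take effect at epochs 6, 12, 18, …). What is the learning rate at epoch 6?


n_drops = ⌊6/6⌋ = 1
lr = 0.05·0.25^1 = 0.05·0.25 = 0.0125

0.0125


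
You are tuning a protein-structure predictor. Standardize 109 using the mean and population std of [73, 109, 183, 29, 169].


μ = 112.6, σ = 57.8052
z = (109 - 112.6)/57.8052 = -0.0623

-0.0623


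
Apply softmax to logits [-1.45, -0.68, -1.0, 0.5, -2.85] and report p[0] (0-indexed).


Exponentials: e^-1.45=0.2346, e^-0.68=0.5066, e^-1.0=0.3679, e^0.5=1.6487, e^-2.85=0.0578
Sum = 2.8156
Softmax = [0.0833, 0.1799, 0.1307, 0.5856, 0.0205]
p[0] = 0.2346/2.8156 = 0.0833

0.0833


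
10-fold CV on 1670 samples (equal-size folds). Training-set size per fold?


Fold size = 1670/10 = 167
Training per fold = 1670 - 167 = 1503

1503


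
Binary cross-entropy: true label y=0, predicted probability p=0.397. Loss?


BCE = -[y·ln(p) + (1-y)·ln(1-p)]
= -0 - 1·ln(1-0.397)
= -ln(0.603) = 0.5058

0.5058


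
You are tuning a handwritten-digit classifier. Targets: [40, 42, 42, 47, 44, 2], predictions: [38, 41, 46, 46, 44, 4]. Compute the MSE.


Squared errors: (40-38)²=4, (42-41)²=1, (42-46)²=16, (47-46)²=1, (44-44)²=0, (2-4)²=4
Sum = 26
MSE = 26/6 = 13/3

13/3


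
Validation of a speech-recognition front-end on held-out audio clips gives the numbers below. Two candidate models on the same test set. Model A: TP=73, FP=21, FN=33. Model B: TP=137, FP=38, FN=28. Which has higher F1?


Model A: P=73/94=0.7766, R=73/106=0.6887, F1=2PR/(P+R)=2TP/(2TP+FP+FN)=146/200=0.73
Model B: P=137/175=0.7829, R=137/165=0.8303, F1=2PR/(P+R)=2TP/(2TP+FP+FN)=274/340=0.8059
0.73 < 0.8059 → Model B

Model B


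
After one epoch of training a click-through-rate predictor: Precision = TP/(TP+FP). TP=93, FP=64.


Precision = TP/(TP+FP)
= 93/(93+64)
= 93/157 = 59.24%

59.24%


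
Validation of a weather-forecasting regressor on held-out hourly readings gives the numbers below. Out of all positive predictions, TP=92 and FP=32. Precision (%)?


Precision = TP/(TP+FP)
= 92/(92+32)
= 92/124 = 74.19%

74.19%


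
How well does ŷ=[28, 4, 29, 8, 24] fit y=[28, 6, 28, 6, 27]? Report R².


ȳ = 19
SS_res = Σ(y-ŷ)² = 18
SS_tot = Σ(y-ȳ)² = 564
R² = 1 - SS_res/SS_tot = 1 - 0.0319 = 0.9681

0.9681


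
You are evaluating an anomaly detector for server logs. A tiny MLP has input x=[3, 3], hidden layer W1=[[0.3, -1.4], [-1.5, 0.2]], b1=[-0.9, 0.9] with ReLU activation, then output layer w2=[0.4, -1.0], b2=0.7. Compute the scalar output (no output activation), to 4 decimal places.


z1[0] = (0.3)·(3) + (-1.4)·(3) - 0.9 = -4.2
z1[1] = (-1.5)·(3) + (0.2)·(3) + 0.9 = -3.0
h = ReLU(z1) = [0.0, 0.0]
output = (0.4)·(0.0) + (-1.0)·(0.0) + 0.7 = 0.7

0.7


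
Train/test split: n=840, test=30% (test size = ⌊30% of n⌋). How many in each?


Test = ⌊840·30/100⌋ = 252
Train = 840 - 252 = 588

Train: 588, Test: 252


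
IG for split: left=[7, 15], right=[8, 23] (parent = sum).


Parent = [15, 38], H_parent = 0.8595
H_left = 0.9024 (n=22), H_right = 0.8238 (n=31)
H_children = (22/53)·0.9024 + (31/53)·0.8238 = 0.8564
IG = 0.8595 - 0.8564 = 0.0031

0.0031


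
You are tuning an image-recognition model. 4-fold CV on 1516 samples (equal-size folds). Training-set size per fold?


Fold size = 1516/4 = 379
Training per fold = 1516 - 379 = 1137

1137


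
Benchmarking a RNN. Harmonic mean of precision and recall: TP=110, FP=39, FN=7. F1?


Precision = 110/149 = 0.7383
Recall = 110/117 = 0.9402
F1 = 2·P·R/(P+R) = 2·TP/(2·TP+FP+FN) = 220/(220+39+7) = 220/266 = 0.8271

0.8271


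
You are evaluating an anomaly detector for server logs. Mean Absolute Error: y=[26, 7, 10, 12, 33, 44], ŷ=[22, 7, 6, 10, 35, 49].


Absolute errors: |26-22|=4, |7-7|=0, |10-6|=4, |12-10|=2, |33-35|=2, |44-49|=5
Sum = 17
MAE = 17/6 = 17/6

17/6


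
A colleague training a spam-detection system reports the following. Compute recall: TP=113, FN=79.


Recall = TP/(TP+FN)
= 113/(113+79)
= 113/192 = 58.85%

58.85%


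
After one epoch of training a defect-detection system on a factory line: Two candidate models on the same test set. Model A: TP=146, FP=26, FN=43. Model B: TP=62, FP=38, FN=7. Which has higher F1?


Model A: P=146/172=0.8488, R=146/189=0.7725, F1=2PR/(P+R)=2TP/(2TP+FP+FN)=292/361=0.8089
Model B: P=62/100=0.62, R=62/69=0.8986, F1=2PR/(P+R)=2TP/(2TP+FP+FN)=124/169=0.7337
0.8089 > 0.7337 → Model A

Model A


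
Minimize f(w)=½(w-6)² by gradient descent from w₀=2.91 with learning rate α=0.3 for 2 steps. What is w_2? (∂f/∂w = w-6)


step 1: grad = 2.91-6 = -3.09; w = 2.91 - 0.3·(-3.09) = 3.837
step 2: grad = 3.837-6 = -2.163; w = 3.837 - 0.3·(-2.163) = 4.4859

4.4859


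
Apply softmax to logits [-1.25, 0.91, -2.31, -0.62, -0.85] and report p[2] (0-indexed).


Exponentials: e^-1.25=0.2865, e^0.91=2.4843, e^-2.31=0.0993, e^-0.62=0.5379, e^-0.85=0.4274
Sum = 3.8354
Softmax = [0.0747, 0.6477, 0.0259, 0.1403, 0.1114]
p[2] = 0.0993/3.8354 = 0.0259

0.0259


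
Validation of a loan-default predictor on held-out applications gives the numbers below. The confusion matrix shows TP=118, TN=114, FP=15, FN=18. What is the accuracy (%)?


Accuracy = (TP+TN)/(TP+TN+FP+FN)
= (118+114)/(265)
= 232/265 = 87.55%

87.55%


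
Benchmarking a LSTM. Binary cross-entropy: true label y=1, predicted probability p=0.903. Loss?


BCE = -[y·ln(p) + (1-y)·ln(1-p)]
= -1·ln(0.903) - 0
= -ln(0.903) = 0.102

0.102


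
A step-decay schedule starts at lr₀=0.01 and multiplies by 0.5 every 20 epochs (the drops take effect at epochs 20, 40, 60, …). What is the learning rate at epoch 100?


n_drops = ⌊100/20⌋ = 5
lr = 0.01·0.5^5 = 0.01·0.03125 = 0.0003125

0.0003125


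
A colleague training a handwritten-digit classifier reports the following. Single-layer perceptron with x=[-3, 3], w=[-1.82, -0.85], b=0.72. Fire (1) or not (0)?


z = (-3)·(-1.82) + (3)·(-0.85) + 0.72
  = 3.63
step(z) = 1 (z≥0)

1


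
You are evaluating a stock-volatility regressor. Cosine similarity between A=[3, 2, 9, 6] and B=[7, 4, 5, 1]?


A·B = 3·7 + 2·4 + 9·5 + 6·1 = 80
‖A‖ = √130 = 11.4018, ‖B‖ = √91 = 9.5394
cos = 80/(√130·√91) = 80/√11830 = 0.7355

0.7355


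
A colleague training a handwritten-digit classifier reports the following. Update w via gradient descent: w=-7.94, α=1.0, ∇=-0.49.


w_new = w - α·∇
= -7.94 - 1.0·-0.49
= -7.94 + 0.49
= -7.45

-7.45


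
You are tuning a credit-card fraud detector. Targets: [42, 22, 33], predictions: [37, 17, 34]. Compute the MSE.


Squared errors: (42-37)²=25, (22-17)²=25, (33-34)²=1
Sum = 51
MSE = 51/3 = 17

17


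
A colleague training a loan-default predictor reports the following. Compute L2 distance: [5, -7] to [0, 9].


d = √((5-0)² + (-7-9)²)
  = √(25 + 256)
  = √281 = 16.7631

16.7631


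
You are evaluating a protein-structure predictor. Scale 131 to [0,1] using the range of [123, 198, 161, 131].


min=123, max=198
(131-123)/(198-123) = 8/75 = 0.1067

0.1067


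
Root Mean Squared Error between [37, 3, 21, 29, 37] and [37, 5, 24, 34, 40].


MSE = 47/5 = 9.4
RMSE = √(47/5) = 3.0659

3.0659


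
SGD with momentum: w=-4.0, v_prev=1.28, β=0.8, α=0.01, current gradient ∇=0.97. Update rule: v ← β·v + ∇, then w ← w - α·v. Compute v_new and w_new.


v_new = 0.8·1.28 + 0.97 = 1.024 + 0.97 = 1.994
w_new = -4.0 - 0.01·1.994 = -4.0 - 0.01994 = -4.01994

v_new=1.994, w_new=-4.01994


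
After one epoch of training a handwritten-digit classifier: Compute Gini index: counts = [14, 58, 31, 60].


Probabilities: [14/163, 58/163, 31/163, 60/163] ≈ [0.0859, 0.3558, 0.1902, 0.3681]
Σpᵢ² = (196 + 3364 + 961 + 3600)/163² = 8121/26569
Gini = 1 - Σpᵢ² = 1 - 8121/26569 = 0.6943

0.6943


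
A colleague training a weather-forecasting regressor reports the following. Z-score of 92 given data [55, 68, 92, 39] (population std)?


μ = 63.5, σ = 19.3972
z = (92 - 63.5)/19.3972 = 1.4693

1.4693


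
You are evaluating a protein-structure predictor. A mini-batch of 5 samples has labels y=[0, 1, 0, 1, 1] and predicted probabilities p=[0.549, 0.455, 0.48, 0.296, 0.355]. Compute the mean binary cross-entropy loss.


L[0] = -ln(1-0.549) = -ln(0.451) = 0.7963
L[1] = -ln(0.455) = 0.7875
L[2] = -ln(1-0.48) = -ln(0.52) = 0.6539
L[3] = -ln(0.296) = 1.2174
L[4] = -ln(0.355) = 1.0356
mean = (0.7963 + 0.7875 + 0.6539 + 1.2174 + 1.0356)/5 = 0.8981

0.8981


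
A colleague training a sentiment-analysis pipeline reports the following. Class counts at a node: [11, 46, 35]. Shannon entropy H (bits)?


Probabilities: [11/92, 46/92, 35/92] ≈ [0.1196, 0.5, 0.3804]
H = -((11/92)·log₂(11/92) + (46/92)·log₂(46/92) + (35/92)·log₂(35/92))
  = 1.3968 bits

1.3968 bits


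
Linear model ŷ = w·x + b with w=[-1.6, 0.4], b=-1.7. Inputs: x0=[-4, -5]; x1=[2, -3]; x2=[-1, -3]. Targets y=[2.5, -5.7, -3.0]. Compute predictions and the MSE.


ŷ0 = (-1.6)·(-4) + (0.4)·(-5) - 1.7 = 2.7
ŷ1 = (-1.6)·(2) + (0.4)·(-3) - 1.7 = -6.1
ŷ2 = (-1.6)·(-1) + (0.4)·(-3) - 1.7 = -1.3
errors² = [0.04, 0.16, 2.89]
MSE = 3.0900/3 = 1.03

1.03
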